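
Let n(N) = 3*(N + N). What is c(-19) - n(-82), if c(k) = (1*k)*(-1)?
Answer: 511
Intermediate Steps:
c(k) = -k (c(k) = k*(-1) = -k)
n(N) = 6*N (n(N) = 3*(2*N) = 6*N)
c(-19) - n(-82) = -1*(-19) - 6*(-82) = 19 - 1*(-492) = 19 + 492 = 511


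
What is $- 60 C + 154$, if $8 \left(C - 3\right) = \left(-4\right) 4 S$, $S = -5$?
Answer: $-626$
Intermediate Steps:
$C = 13$ ($C = 3 + \frac{\left(-4\right) 4 \left(-5\right)}{8} = 3 + \frac{\left(-16\right) \left(-5\right)}{8} = 3 + \frac{1}{8} \cdot 80 = 3 + 10 = 13$)
$- 60 C + 154 = \left(-60\right) 13 + 154 = -780 + 154 = -626$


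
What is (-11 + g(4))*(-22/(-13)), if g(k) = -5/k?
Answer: -539/26 ≈ -20.731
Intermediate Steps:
(-11 + g(4))*(-22/(-13)) = (-11 - 5/4)*(-22/(-13)) = (-11 - 5*¼)*(-22*(-1/13)) = (-11 - 5/4)*(22/13) = -49/4*22/13 = -539/26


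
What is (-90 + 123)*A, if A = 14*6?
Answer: 2772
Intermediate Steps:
A = 84
(-90 + 123)*A = (-90 + 123)*84 = 33*84 = 2772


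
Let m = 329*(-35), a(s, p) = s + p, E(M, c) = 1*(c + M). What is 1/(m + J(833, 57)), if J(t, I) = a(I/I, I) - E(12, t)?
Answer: -1/12302 ≈ -8.1288e-5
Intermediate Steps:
E(M, c) = M + c (E(M, c) = 1*(M + c) = M + c)
a(s, p) = p + s
J(t, I) = -11 + I - t (J(t, I) = (I + I/I) - (12 + t) = (I + 1) + (-12 - t) = (1 + I) + (-12 - t) = -11 + I - t)
m = -11515
1/(m + J(833, 57)) = 1/(-11515 + (-11 + 57 - 1*833)) = 1/(-11515 + (-11 + 57 - 833)) = 1/(-11515 - 787) = 1/(-12302) = -1/12302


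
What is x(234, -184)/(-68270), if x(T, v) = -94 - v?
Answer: -9/6827 ≈ -0.0013183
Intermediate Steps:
x(234, -184)/(-68270) = (-94 - 1*(-184))/(-68270) = (-94 + 184)*(-1/68270) = 90*(-1/68270) = -9/6827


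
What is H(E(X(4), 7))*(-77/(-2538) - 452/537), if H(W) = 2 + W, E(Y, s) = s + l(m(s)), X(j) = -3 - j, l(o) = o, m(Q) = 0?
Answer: -368609/50478 ≈ -7.3024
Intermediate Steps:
E(Y, s) = s (E(Y, s) = s + 0 = s)
H(E(X(4), 7))*(-77/(-2538) - 452/537) = (2 + 7)*(-77/(-2538) - 452/537) = 9*(-77*(-1/2538) - 452*1/537) = 9*(77/2538 - 452/537) = 9*(-368609/454302) = -368609/50478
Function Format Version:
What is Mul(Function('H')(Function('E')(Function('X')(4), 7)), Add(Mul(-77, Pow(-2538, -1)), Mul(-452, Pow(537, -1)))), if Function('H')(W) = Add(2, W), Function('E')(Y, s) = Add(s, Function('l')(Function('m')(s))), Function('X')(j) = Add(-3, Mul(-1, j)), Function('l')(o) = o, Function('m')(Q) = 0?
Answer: Rational(-368609, 50478) ≈ -7.3024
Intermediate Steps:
Function('E')(Y, s) = s (Function('E')(Y, s) = Add(s, 0) = s)
Mul(Function('H')(Function('E')(Function('X')(4), 7)), Add(Mul(-77, Pow(-2538, -1)), Mul(-452, Pow(537, -1)))) = Mul(Add(2, 7), Add(Mul(-77, Pow(-2538, -1)), Mul(-452, Pow(537, -1)))) = Mul(9, Add(Mul(-77, Rational(-1, 2538)), Mul(-452, Rational(1, 537)))) = Mul(9, Add(Rational(77, 2538), Rational(-452, 537))) = Mul(9, Rational(-368609, 454302)) = Rational(-368609, 50478)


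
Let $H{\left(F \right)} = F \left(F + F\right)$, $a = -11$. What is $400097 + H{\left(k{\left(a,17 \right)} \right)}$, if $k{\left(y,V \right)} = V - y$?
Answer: $401665$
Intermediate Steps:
$H{\left(F \right)} = 2 F^{2}$ ($H{\left(F \right)} = F 2 F = 2 F^{2}$)
$400097 + H{\left(k{\left(a,17 \right)} \right)} = 400097 + 2 \left(17 - -11\right)^{2} = 400097 + 2 \left(17 + 11\right)^{2} = 400097 + 2 \cdot 28^{2} = 400097 + 2 \cdot 784 = 400097 + 1568 = 401665$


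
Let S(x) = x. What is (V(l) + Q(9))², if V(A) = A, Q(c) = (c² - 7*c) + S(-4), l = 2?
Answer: 256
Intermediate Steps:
Q(c) = -4 + c² - 7*c (Q(c) = (c² - 7*c) - 4 = -4 + c² - 7*c)
(V(l) + Q(9))² = (2 + (-4 + 9² - 7*9))² = (2 + (-4 + 81 - 63))² = (2 + 14)² = 16² = 256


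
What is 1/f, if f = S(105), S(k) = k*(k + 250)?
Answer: 1/37275 ≈ 2.6828e-5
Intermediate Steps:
S(k) = k*(250 + k)
f = 37275 (f = 105*(250 + 105) = 105*355 = 37275)
1/f = 1/37275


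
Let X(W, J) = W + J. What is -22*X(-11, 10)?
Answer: 22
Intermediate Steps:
X(W, J) = J + W
-22*X(-11, 10) = -22*(10 - 11) = -22*(-1) = 22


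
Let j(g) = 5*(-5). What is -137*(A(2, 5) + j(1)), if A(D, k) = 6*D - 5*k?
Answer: 5206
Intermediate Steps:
A(D, k) = -5*k + 6*D
j(g) = -25
-137*(A(2, 5) + j(1)) = -137*((-5*5 + 6*2) - 25) = -137*((-25 + 12) - 25) = -137*(-13 - 25) = -137*(-38) = 5206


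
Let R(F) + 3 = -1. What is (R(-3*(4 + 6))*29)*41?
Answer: -4756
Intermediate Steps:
R(F) = -4 (R(F) = -3 - 1 = -4)
(R(-3*(4 + 6))*29)*41 = -4*29*41 = -116*41 = -4756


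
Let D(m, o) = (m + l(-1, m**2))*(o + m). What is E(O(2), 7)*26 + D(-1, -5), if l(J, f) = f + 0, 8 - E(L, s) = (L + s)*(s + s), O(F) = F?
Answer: -3068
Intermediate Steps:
E(L, s) = 8 - 2*s*(L + s) (E(L, s) = 8 - (L + s)*(s + s) = 8 - (L + s)*2*s = 8 - 2*s*(L + s))
l(J, f) = f
D(m, o) = (m + o)*(m + m**2) (D(m, o) = (m + m**2)*(o + m) = (m + m**2)*(m + o) = (m + o)*(m + m**2))
E(O(2), 7)*26 + D(-1, -5) = (8 - 2*7**2 - 2*2*7)*26 - (-1 - 5 + (-1)**2 - 1*(-5)) = (8 - 2*49 - 28)*26 - (-1 - 5 + 1 + 5) = (8 - 98 - 28)*26 - 1*0 = -118*26 + 0 = -3068 + 0 = -3068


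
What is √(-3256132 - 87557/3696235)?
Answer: 7*I*√907872948293530155/3696235 ≈ 1804.5*I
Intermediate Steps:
√(-3256132 - 87557/3696235) = √(-12035429150577/3696235) = 7*I*√907872948293530155/3696235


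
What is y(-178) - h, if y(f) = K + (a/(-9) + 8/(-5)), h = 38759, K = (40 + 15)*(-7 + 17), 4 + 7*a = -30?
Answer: -12036169/315 ≈ -38210.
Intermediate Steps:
a = -34/7 (a = -4/7 + (1/7)*(-30) = -4/7 - 30/7 = -34/7 ≈ -4.8571)
K = 550 (K = 55*10 = 550)
y(f) = 172916/315 (y(f) = 550 + (-34/7/(-9) + 8/(-5)) = 550 + (-34/7*(-1/9) + 8*(-1/5)) = 550 + (34/63 - 8/5) = 550 - 334/315 = 172916/315)
y(-178) - h = 172916/315 - 1*38759 = 172916/315 - 38759 = -12036169/315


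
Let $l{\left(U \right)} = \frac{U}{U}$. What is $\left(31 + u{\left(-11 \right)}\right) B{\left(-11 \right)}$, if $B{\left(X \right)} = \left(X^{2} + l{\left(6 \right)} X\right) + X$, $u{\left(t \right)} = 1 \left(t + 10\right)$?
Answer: $2970$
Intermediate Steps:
$l{\left(U \right)} = 1$
$u{\left(t \right)} = 10 + t$ ($u{\left(t \right)} = 1 \left(10 + t\right) = 10 + t$)
$B{\left(X \right)} = X^{2} + 2 X$ ($B{\left(X \right)} = \left(X^{2} + 1 X\right) + X = \left(X^{2} + X\right) + X = \left(X + X^{2}\right) + X = X^{2} + 2 X$)
$\left(31 + u{\left(-11 \right)}\right) B{\left(-11 \right)} = \left(31 + \left(10 - 11\right)\right) \left(- 11 \left(2 - 11\right)\right) = \left(31 - 1\right) \left(\left(-11\right) \left(-9\right)\right) = 30 \cdot 99 = 2970$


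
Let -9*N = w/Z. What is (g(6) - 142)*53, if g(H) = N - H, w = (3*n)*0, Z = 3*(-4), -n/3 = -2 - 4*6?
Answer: -7844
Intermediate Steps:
n = 78 (n = -3*(-2 - 4*6) = -3*(-2 - 24) = -3*(-26) = 78)
Z = -12
w = 0 (w = (3*78)*0 = 234*0 = 0)
N = 0 (N = -0/(-12) = -0*(-1)/12 = -⅑*0 = 0)
g(H) = -H (g(H) = 0 - H = -H)
(g(6) - 142)*53 = (-1*6 - 142)*53 = (-6 - 142)*53 = -148*53 = -7844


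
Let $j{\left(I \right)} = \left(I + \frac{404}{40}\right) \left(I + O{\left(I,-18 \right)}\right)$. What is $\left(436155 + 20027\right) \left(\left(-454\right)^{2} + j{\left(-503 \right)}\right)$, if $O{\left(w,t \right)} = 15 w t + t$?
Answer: $- \frac{151629952015211}{5} \approx -3.0326 \cdot 10^{13}$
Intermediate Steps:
$O{\left(w,t \right)} = t + 15 t w$ ($O{\left(w,t \right)} = 15 t w + t = t + 15 t w$)
$j{\left(I \right)} = \left(-18 - 269 I\right) \left(\frac{101}{10} + I\right)$ ($j{\left(I \right)} = \left(I + \frac{404}{40}\right) \left(I - 18 \left(1 + 15 I\right)\right) = \left(I + 404 \cdot \frac{1}{40}\right) \left(I - \left(18 + 270 I\right)\right) = \left(I + \frac{101}{10}\right) \left(-18 - 269 I\right) = \left(\frac{101}{10} + I\right) \left(-18 - 269 I\right) = \left(-18 - 269 I\right) \left(\frac{101}{10} + I\right)$)
$\left(436155 + 20027\right) \left(\left(-454\right)^{2} + j{\left(-503 \right)}\right) = \left(436155 + 20027\right) \left(\left(-454\right)^{2} - \left(- \frac{13754729}{10} + 68059421\right)\right) = 456182 \left(206116 - \frac{666839481}{10}\right) = 456182 \left(- \frac{664778321}{10}\right) = - \frac{151629952015211}{5}$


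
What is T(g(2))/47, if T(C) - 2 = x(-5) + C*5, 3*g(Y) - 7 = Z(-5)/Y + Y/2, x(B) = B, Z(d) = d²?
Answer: 187/282 ≈ 0.66312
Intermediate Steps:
g(Y) = 7/3 + Y/6 + 25/(3*Y) (g(Y) = 7/3 + ((-5)²/Y + Y/2)/3 = 7/3 + (25/Y + Y*(½))/3 = 7/3 + (25/Y + Y/2)/3 = 7/3 + (Y/2 + 25/Y)/3 = 7/3 + (Y/6 + 25/(3*Y)) = 7/3 + Y/6 + 25/(3*Y))
T(C) = -3 + 5*C (T(C) = 2 + (-5 + C*5) = 2 + (-5 + 5*C) = -3 + 5*C)
T(g(2))/47 = (-3 + 5*((⅙)*(50 + 2*(14 + 2))/2))/47 = (-3 + 5*((⅙)*(½)*(50 + 2*16)))*(1/47) = (-3 + 5*((⅙)*(½)*(50 + 32)))*(1/47) = (-3 + 5*((⅙)*(½)*82))*(1/47) = (-3 + 5*(41/6))*(1/47) = (-3 + 205/6)*(1/47) = (187/6)*(1/47) = 187/282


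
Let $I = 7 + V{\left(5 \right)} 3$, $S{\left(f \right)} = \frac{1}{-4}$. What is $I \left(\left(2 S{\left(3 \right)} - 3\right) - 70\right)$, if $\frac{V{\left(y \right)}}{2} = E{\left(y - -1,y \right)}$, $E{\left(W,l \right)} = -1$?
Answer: $- \frac{147}{2} \approx -73.5$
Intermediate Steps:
$S{\left(f \right)} = - \frac{1}{4}$
$V{\left(y \right)} = -2$ ($V{\left(y \right)} = 2 \left(-1\right) = -2$)
$I = 1$ ($I = 7 - 6 = 1$)
$I \left(\left(2 S{\left(3 \right)} - 3\right) - 70\right) = 1 \left(\left(2 \left(- \frac{1}{4}\right) - 3\right) - 70\right) = 1 \left(\left(- \frac{1}{2} - 3\right) - 70\right) = 1 \left(- \frac{7}{2} - 70\right) = 1 \left(- \frac{147}{2}\right) = - \frac{147}{2}$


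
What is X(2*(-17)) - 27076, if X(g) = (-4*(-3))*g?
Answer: -27484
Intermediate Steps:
X(g) = 12*g
X(2*(-17)) - 27076 = 12*(2*(-17)) - 27076 = 12*(-34) - 27076 = -408 - 27076 = -27484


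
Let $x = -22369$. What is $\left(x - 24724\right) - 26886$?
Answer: $-73979$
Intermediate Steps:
$\left(x - 24724\right) - 26886 = \left(-22369 - 24724\right) - 26886 = -47093 - 26886 = -73979$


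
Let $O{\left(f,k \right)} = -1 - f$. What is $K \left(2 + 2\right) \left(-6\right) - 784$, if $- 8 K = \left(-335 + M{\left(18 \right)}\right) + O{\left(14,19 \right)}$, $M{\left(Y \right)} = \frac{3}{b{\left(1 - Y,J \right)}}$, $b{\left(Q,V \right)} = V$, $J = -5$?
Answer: $- \frac{9179}{5} \approx -1835.8$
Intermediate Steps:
$M{\left(Y \right)} = - \frac{3}{5}$ ($M{\left(Y \right)} = \frac{3}{-5} = 3 \left(- \frac{1}{5}\right) = - \frac{3}{5}$)
$K = \frac{1753}{40}$ ($K = - \frac{\left(-335 - \frac{3}{5}\right) - 15}{8} = - \frac{- \frac{1678}{5} - 15}{8} = \left(- \frac{1}{8}\right) \left(- \frac{1753}{5}\right) = \frac{1753}{40} \approx 43.825$)
$K \left(2 + 2\right) \left(-6\right) - 784 = \frac{1753 \left(2 + 2\right) \left(-6\right)}{40} - 784 = \frac{1753 \cdot 4 \left(-6\right)}{40} - 784 = \frac{1753}{40} \left(-24\right) - 784 = - \frac{5259}{5} - 784 = - \frac{9179}{5}$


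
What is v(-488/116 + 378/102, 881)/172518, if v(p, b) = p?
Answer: -247/85051374 ≈ -2.9041e-6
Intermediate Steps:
v(-488/116 + 378/102, 881)/172518 = (-488/116 + 378/102)/172518 = (-488*1/116 + 378*(1/102))*(1/172518) = (-122/29 + 63/17)*(1/172518) = -247/493*1/172518 = -247/85051374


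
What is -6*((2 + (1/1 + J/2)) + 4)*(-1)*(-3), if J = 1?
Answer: -135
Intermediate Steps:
-6*((2 + (1/1 + J/2)) + 4)*(-1)*(-3) = -6*((2 + (1/1 + 1/2)) + 4)*(-1)*(-3) = -6*((2 + (1*1 + 1*(½))) + 4)*(-1)*(-3) = -6*((2 + (1 + ½)) + 4)*(-1)*(-3) = -6*((2 + 3/2) + 4)*(-1)*(-3) = -6*(7/2 + 4)*(-1)*(-3) = -6*(15/2)*(-1)*(-3) = -(-45)*(-3) = -6*45/2 = -135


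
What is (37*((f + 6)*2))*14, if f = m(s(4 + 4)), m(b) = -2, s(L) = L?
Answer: 4144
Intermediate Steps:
f = -2
(37*((f + 6)*2))*14 = (37*((-2 + 6)*2))*14 = (37*(4*2))*14 = (37*8)*14 = 296*14 = 4144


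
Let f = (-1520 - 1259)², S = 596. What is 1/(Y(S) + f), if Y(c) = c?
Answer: 1/7723437 ≈ 1.2948e-7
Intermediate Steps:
f = 7722841 (f = (-2779)² = 7722841)
1/(Y(S) + f) = 1/(596 + 7722841) = 1/7723437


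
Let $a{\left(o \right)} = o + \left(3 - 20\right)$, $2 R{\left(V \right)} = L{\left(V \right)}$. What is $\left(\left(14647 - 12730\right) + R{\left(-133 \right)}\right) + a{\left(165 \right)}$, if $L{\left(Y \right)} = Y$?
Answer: $\frac{3997}{2} \approx 1998.5$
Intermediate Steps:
$R{\left(V \right)} = \frac{V}{2}$
$a{\left(o \right)} = -17 + o$ ($a{\left(o \right)} = o + \left(3 - 20\right) = o - 17 = -17 + o$)
$\left(\left(14647 - 12730\right) + R{\left(-133 \right)}\right) + a{\left(165 \right)} = \left(\left(14647 - 12730\right) + \frac{1}{2} \left(-133\right)\right) + \left(-17 + 165\right) = \left(1917 - \frac{133}{2}\right) + 148 = \frac{3701}{2} + 148 = \frac{3997}{2}$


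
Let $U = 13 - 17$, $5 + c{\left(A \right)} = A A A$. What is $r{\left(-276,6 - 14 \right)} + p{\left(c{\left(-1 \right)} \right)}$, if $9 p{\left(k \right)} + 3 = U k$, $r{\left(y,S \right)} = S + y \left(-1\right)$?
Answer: $\frac{811}{3} \approx 270.33$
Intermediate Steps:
$c{\left(A \right)} = -5 + A^{3}$ ($c{\left(A \right)} = -5 + A A A = -5 + A^{2} A = -5 + A^{3}$)
$r{\left(y,S \right)} = S - y$
$U = -4$ ($U = 13 - 17 = -4$)
$p{\left(k \right)} = - \frac{1}{3} - \frac{4 k}{9}$ ($p{\left(k \right)} = - \frac{1}{3} + \frac{\left(-4\right) k}{9} = - \frac{1}{3} - \frac{4 k}{9}$)
$r{\left(-276,6 - 14 \right)} + p{\left(c{\left(-1 \right)} \right)} = \left(\left(6 - 14\right) - -276\right) - \left(\frac{1}{3} + \frac{4 \left(-5 + \left(-1\right)^{3}\right)}{9}\right) = \left(\left(6 - 14\right) + 276\right) - \left(\frac{1}{3} + \frac{4 \left(-5 - 1\right)}{9}\right) = \left(-8 + 276\right) - - \frac{7}{3} = 268 + \left(- \frac{1}{3} + \frac{8}{3}\right) = 268 + \frac{7}{3} = \frac{811}{3}$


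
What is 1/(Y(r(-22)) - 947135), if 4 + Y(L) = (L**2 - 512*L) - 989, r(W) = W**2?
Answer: -1/961680 ≈ -1.0398e-6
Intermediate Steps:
Y(L) = -993 + L**2 - 512*L (Y(L) = -4 + ((L**2 - 512*L) - 989) = -4 + (-989 + L**2 - 512*L) = -993 + L**2 - 512*L)
1/(Y(r(-22)) - 947135) = 1/((-993 + ((-22)**2)**2 - 512*(-22)**2) - 947135) = 1/((-993 + 484**2 - 512*484) - 947135) = 1/((-993 + 234256 - 247808) - 947135) = 1/(-14545 - 947135) = 1/(-961680) = -1/961680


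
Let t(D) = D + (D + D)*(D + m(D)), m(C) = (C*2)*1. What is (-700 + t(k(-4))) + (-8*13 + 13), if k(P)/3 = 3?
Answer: -296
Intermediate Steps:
m(C) = 2*C (m(C) = (2*C)*1 = 2*C)
k(P) = 9 (k(P) = 3*3 = 9)
t(D) = D + 6*D² (t(D) = D + (D + D)*(D + 2*D) = D + (2*D)*(3*D) = D + 6*D²)
(-700 + t(k(-4))) + (-8*13 + 13) = (-700 + 9*(1 + 6*9)) + (-8*13 + 13) = (-700 + 9*(1 + 54)) + (-104 + 13) = (-700 + 9*55) - 91 = (-700 + 495) - 91 = -205 - 91 = -296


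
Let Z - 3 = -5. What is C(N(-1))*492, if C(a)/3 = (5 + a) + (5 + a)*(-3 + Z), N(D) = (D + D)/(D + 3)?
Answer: -23616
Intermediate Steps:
Z = -2 (Z = 3 - 5 = -2)
N(D) = 2*D/(3 + D) (N(D) = (2*D)/(3 + D) = 2*D/(3 + D))
C(a) = -60 - 12*a (C(a) = 3*((5 + a) + (5 + a)*(-3 - 2)) = 3*((5 + a) + (5 + a)*(-5)) = 3*((5 + a) + (-25 - 5*a)) = 3*(-20 - 4*a) = -60 - 12*a)
C(N(-1))*492 = (-60 - 24*(-1)/(3 - 1))*492 = (-60 - 24*(-1)/2)*492 = (-60 - 12*(-1))*492 = (-60 + 12)*492 = -48*492 = -23616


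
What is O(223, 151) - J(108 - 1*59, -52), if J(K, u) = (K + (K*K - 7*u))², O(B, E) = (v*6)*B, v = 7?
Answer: -7909230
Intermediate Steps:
O(B, E) = 42*B (O(B, E) = (7*6)*B = 42*B)
J(K, u) = (K + K² - 7*u)² (J(K, u) = (K + (K² - 7*u))² = (K + K² - 7*u)²)
O(223, 151) - J(108 - 1*59, -52) = 42*223 - ((108 - 1*59) + (108 - 1*59)² - 7*(-52))² = 9366 - ((108 - 59) + (108 - 59)² + 364)² = 9366 - (49 + 49² + 364)² = 9366 - (49 + 2401 + 364)² = 9366 - 1*2814² = 9366 - 1*7918596 = 9366 - 7918596 = -7909230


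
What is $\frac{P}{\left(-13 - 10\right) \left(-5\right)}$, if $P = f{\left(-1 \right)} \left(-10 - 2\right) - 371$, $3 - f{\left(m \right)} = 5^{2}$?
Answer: $- \frac{107}{115} \approx -0.93044$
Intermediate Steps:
$f{\left(m \right)} = -22$ ($f{\left(m \right)} = 3 - 5^{2} = 3 - 25 = -22$)
$P = -107$ ($P = - 22 \left(-10 - 2\right) - 371 = \left(-22\right) \left(-12\right) - 371 = 264 - 371 = -107$)
$\frac{P}{\left(-13 - 10\right) \left(-5\right)} = - \frac{107}{\left(-13 - 10\right) \left(-5\right)} = - \frac{107}{\left(-23\right) \left(-5\right)} = - \frac{107}{115}$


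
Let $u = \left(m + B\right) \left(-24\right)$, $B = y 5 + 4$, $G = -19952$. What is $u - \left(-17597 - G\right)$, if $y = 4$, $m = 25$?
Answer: $-3531$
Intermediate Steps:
$B = 24$ ($B = 4 \cdot 5 + 4 = 20 + 4 = 24$)
$u = -1176$ ($u = \left(25 + 24\right) \left(-24\right) = 49 \left(-24\right) = -1176$)
$u - \left(-17597 - G\right) = -1176 - \left(-17597 - -19952\right) = -1176 - \left(-17597 + 19952\right) = -1176 - 2355 = -3531$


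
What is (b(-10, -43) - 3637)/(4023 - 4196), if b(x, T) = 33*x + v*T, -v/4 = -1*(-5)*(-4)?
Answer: 7407/173 ≈ 42.815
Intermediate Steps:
v = 80 (v = -4*(-1*(-5))*(-4) = -20*(-4) = -4*(-20) = 80)
b(x, T) = 33*x + 80*T
(b(-10, -43) - 3637)/(4023 - 4196) = ((33*(-10) + 80*(-43)) - 3637)/(4023 - 4196) = ((-330 - 3440) - 3637)/(-173) = (-3770 - 3637)*(-1/173) = -7407*(-1/173) = 7407/173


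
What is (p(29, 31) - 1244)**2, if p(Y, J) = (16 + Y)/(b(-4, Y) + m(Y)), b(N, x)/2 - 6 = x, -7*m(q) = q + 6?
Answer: 261242569/169 ≈ 1.5458e+6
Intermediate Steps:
m(q) = -6/7 - q/7 (m(q) = -(q + 6)/7 = -(6 + q)/7 = -6/7 - q/7)
b(N, x) = 12 + 2*x
p(Y, J) = (16 + Y)/(78/7 + 13*Y/7) (p(Y, J) = (16 + Y)/((12 + 2*Y) + (-6/7 - Y/7)) = (16 + Y)/(78/7 + 13*Y/7))
(p(29, 31) - 1244)**2 = (7*(16 + 29)/(13*(6 + 29)) - 1244)**2 = ((7/13)*45/35 - 1244)**2 = ((7/13)*(1/35)*45 - 1244)**2 = (9/13 - 1244)**2 = (-16163/13)**2 = 261242569/169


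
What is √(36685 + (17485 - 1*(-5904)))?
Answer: 7*√1226 ≈ 245.10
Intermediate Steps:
√(36685 + (17485 - 1*(-5904))) = √(36685 + (17485 + 5904)) = √(36685 + 23389) = √60074 = 7*√1226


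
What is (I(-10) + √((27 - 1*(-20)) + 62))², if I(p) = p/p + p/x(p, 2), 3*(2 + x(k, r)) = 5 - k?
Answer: 1030/9 - 14*√109/3 ≈ 65.723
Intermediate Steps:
x(k, r) = -⅓ - k/3 (x(k, r) = -2 + (5 - k)/3 = -2 + (5/3 - k/3) = -⅓ - k/3)
I(p) = 1 + p/(-⅓ - p/3) (I(p) = p/p + p/(-⅓ - p/3) = 1 + p/(-⅓ - p/3))
(I(-10) + √((27 - 1*(-20)) + 62))² = ((1 - 2*(-10))/(1 - 10) + √((27 - 1*(-20)) + 62))² = ((1 + 20)/(-9) + √((27 + 20) + 62))² = (-⅑*21 + √(47 + 62))² = (-7/3 + √109)²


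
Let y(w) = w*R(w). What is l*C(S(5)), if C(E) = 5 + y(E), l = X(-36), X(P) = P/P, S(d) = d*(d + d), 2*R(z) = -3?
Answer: -70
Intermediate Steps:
R(z) = -3/2 (R(z) = (½)*(-3) = -3/2)
S(d) = 2*d² (S(d) = d*(2*d) = 2*d²)
y(w) = -3*w/2 (y(w) = w*(-3/2) = -3*w/2)
X(P) = 1
l = 1
C(E) = 5 - 3*E/2
l*C(S(5)) = 1*(5 - 3*5²) = 1*(5 - 3*25) = 1*(5 - 3/2*50) = 1*(5 - 75) = 1*(-70) = -70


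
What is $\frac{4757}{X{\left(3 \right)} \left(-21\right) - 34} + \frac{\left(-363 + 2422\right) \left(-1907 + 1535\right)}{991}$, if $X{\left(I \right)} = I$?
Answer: $- \frac{79011143}{96127} \approx -821.95$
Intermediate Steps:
$\frac{4757}{X{\left(3 \right)} \left(-21\right) - 34} + \frac{\left(-363 + 2422\right) \left(-1907 + 1535\right)}{991} = \frac{4757}{3 \left(-21\right) - 34} + \frac{\left(-363 + 2422\right) \left(-1907 + 1535\right)}{991} = \frac{4757}{-63 - 34} + 2059 \left(-372\right) \frac{1}{991} = \frac{4757}{-97} - \frac{765948}{991} = 4757 \left(- \frac{1}{97}\right) - \frac{765948}{991} = - \frac{4757}{97} - \frac{765948}{991} = - \frac{79011143}{96127}$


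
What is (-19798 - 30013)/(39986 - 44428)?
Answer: 49811/4442 ≈ 11.214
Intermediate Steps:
(-19798 - 30013)/(39986 - 44428) = -49811/(-4442) = -49811*(-1/4442) = 49811/4442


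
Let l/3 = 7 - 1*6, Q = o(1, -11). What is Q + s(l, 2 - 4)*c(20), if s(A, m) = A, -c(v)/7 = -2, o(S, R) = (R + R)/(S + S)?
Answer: 31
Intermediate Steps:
o(S, R) = R/S (o(S, R) = (2*R)/((2*S)) = (2*R)*(1/(2*S)) = R/S)
c(v) = 14 (c(v) = -7*(-2) = 14)
Q = -11 (Q = -11/1 = -11*1 = -11)
l = 3 (l = 3*(7 - 1*6) = 3*(7 - 6) = 3*1 = 3)
Q + s(l, 2 - 4)*c(20) = -11 + 3*14 = -11 + 42 = 31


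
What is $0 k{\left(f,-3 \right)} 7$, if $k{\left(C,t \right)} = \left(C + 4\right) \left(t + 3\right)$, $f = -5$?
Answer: $0$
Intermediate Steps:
$k{\left(C,t \right)} = \left(3 + t\right) \left(4 + C\right)$ ($k{\left(C,t \right)} = \left(4 + C\right) \left(3 + t\right) = \left(3 + t\right) \left(4 + C\right)$)
$0 k{\left(f,-3 \right)} 7 = 0 \left(12 + 3 \left(-5\right) + 4 \left(-3\right) - -15\right) 7 = 0 \left(12 - 15 - 12 + 15\right) 7 = 0 \cdot 0 \cdot 7 = 0 \cdot 7 = 0$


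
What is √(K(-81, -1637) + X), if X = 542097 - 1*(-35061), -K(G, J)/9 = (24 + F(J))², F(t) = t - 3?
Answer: I*√22925946 ≈ 4788.1*I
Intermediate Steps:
F(t) = -3 + t
K(G, J) = -9*(21 + J)² (K(G, J) = -9*(24 + (-3 + J))² = -9*(21 + J)²)
X = 577158 (X = 542097 + 35061 = 577158)
√(K(-81, -1637) + X) = √(-9*(21 - 1637)² + 577158) = √(-9*(-1616)² + 577158) = √(-9*2611456 + 577158) = √(-23503104 + 577158) = √(-22925946) = I*√22925946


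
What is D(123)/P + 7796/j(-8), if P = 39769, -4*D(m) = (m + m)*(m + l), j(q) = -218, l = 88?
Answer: -312868001/8669642 ≈ -36.088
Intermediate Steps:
D(m) = -m*(88 + m)/2 (D(m) = -(m + m)*(m + 88)/4 = -2*m*(88 + m)/4 = -m*(88 + m)/2)
D(123)/P + 7796/j(-8) = -½*123*(88 + 123)/39769 + 7796/(-218) = -½*123*211*(1/39769) + 7796*(-1/218) = -25953/2*1/39769 - 3898/109 = -25953/79538 - 3898/109 = -312868001/8669642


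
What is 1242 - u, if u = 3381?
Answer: -2139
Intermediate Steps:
1242 - u = 1242 - 1*3381 = 1242 - 3381 = -2139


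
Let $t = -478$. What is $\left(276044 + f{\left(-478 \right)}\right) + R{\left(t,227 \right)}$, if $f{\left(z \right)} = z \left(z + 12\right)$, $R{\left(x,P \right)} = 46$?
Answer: $498838$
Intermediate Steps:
$f{\left(z \right)} = z \left(12 + z\right)$
$\left(276044 + f{\left(-478 \right)}\right) + R{\left(t,227 \right)} = \left(276044 - 478 \left(12 - 478\right)\right) + 46 = \left(276044 - -222748\right) + 46 = \left(276044 + 222748\right) + 46 = 498792 + 46 = 498838$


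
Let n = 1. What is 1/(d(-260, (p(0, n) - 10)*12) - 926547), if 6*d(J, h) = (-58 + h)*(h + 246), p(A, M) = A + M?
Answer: -1/930365 ≈ -1.0748e-6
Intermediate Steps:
d(J, h) = (-58 + h)*(246 + h)/6 (d(J, h) = ((-58 + h)*(h + 246))/6 = ((-58 + h)*(246 + h))/6 = (-58 + h)*(246 + h)/6)
1/(d(-260, (p(0, n) - 10)*12) - 926547) = 1/((-2378 + (((0 + 1) - 10)*12)**2/6 + 94*(((0 + 1) - 10)*12)/3) - 926547) = 1/((-2378 + ((1 - 10)*12)**2/6 + 94*((1 - 10)*12)/3) - 926547) = 1/((-2378 + (-9*12)**2/6 + 94*(-9*12)/3) - 926547) = 1/((-2378 + (1/6)*(-108)**2 + (94/3)*(-108)) - 926547) = 1/((-2378 + (1/6)*11664 - 3384) - 926547) = 1/((-2378 + 1944 - 3384) - 926547) = 1/(-3818 - 926547) = 1/(-930365) = -1/930365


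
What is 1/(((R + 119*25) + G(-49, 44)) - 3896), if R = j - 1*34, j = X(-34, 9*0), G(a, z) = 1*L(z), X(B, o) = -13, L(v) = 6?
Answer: -1/962 ≈ -0.0010395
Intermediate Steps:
G(a, z) = 6 (G(a, z) = 1*6 = 6)
j = -13
R = -47 (R = -13 - 1*34 = -13 - 34 = -47)
1/(((R + 119*25) + G(-49, 44)) - 3896) = 1/(((-47 + 119*25) + 6) - 3896) = 1/(((-47 + 2975) + 6) - 3896) = 1/((2928 + 6) - 3896) = 1/(2934 - 3896) = 1/(-962) = -1/962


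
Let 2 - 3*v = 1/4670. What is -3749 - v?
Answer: -17510943/4670 ≈ -3749.7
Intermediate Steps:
v = 3113/4670 (v = ⅔ - ⅓/4670 = ⅔ - ⅓*1/4670 = ⅔ - 1/14010 = 3113/4670 ≈ 0.66660)
-3749 - v = -3749 - 1*3113/4670 = -3749 - 3113/4670 = -17510943/4670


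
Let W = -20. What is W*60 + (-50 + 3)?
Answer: -1247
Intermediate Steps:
W*60 + (-50 + 3) = -20*60 + (-50 + 3) = -1200 - 47 = -1247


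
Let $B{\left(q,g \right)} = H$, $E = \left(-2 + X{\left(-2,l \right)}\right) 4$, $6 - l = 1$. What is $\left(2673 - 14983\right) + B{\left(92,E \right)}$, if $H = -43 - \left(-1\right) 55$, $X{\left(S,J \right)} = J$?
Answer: $-12298$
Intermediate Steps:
$l = 5$ ($l = 6 - 1 = 5$)
$H = 12$ ($H = -43 - -55 = -43 + 55 = 12$)
$E = 12$ ($E = \left(-2 + 5\right) 4 = 3 \cdot 4 = 12$)
$B{\left(q,g \right)} = 12$
$\left(2673 - 14983\right) + B{\left(92,E \right)} = \left(2673 - 14983\right) + 12 = -12310 + 12 = -12298$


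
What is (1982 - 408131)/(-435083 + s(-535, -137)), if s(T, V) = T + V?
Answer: 406149/435755 ≈ 0.93206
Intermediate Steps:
(1982 - 408131)/(-435083 + s(-535, -137)) = (1982 - 408131)/(-435083 + (-535 - 137)) = -406149/(-435083 - 672) = -406149/(-435755) = -406149*(-1/435755) = 406149/435755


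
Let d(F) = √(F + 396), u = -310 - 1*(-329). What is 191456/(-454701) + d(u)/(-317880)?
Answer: -191456/454701 - √415/317880 ≈ -0.42112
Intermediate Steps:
u = 19 (u = -310 + 329 = 19)
d(F) = √(396 + F)
191456/(-454701) + d(u)/(-317880) = 191456/(-454701) + √(396 + 19)/(-317880) = 191456*(-1/454701) + √415*(-1/317880) = -191456/454701 - √415/317880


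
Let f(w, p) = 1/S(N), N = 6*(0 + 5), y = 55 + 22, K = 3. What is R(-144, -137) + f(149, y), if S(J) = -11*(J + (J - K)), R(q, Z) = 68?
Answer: 42635/627 ≈ 67.998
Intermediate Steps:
y = 77
N = 30 (N = 6*5 = 30)
S(J) = 33 - 22*J (S(J) = -11*(J + (J - 1*3)) = -11*(J + (J - 3)) = -11*(J + (-3 + J)) = -11*(-3 + 2*J) = 33 - 22*J)
f(w, p) = -1/627 (f(w, p) = 1/(33 - 22*30) = 1/(33 - 660) = 1/(-627) = -1/627)
R(-144, -137) + f(149, y) = 68 - 1/627 = 42635/627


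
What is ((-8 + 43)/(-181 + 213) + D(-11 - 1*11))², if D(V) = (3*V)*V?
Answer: 2162157001/1024 ≈ 2.1115e+6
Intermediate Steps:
D(V) = 3*V²
((-8 + 43)/(-181 + 213) + D(-11 - 1*11))² = ((-8 + 43)/(-181 + 213) + 3*(-11 - 1*11)²)² = (35/32 + 3*(-11 - 11)²)² = (35*(1/32) + 3*(-22)²)² = (35/32 + 3*484)² = (35/32 + 1452)² = (46499/32)² = 2162157001/1024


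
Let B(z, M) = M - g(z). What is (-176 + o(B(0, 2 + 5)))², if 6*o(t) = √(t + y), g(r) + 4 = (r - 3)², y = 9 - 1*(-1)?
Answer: (528 - √3)²/9 ≈ 30773.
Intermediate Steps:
y = 10 (y = 9 + 1 = 10)
g(r) = -4 + (-3 + r)² (g(r) = -4 + (r - 3)² = -4 + (-3 + r)²)
B(z, M) = 4 + M - (-3 + z)² (B(z, M) = M - (-4 + (-3 + z)²) = M + (4 - (-3 + z)²) = 4 + M - (-3 + z)²)
o(t) = √(10 + t)/6 (o(t) = √(t + 10)/6 = √(10 + t)/6)
(-176 + o(B(0, 2 + 5)))² = (-176 + √(10 + (4 + (2 + 5) - (-3 + 0)²))/6)² = (-176 + √(10 + (4 + 7 - 1*(-3)²))/6)² = (-176 + √(10 + (4 + 7 - 1*9))/6)² = (-176 + √(10 + (4 + 7 - 9))/6)² = (-176 + √(10 + 2)/6)² = (-176 + √12/6)² = (-176 + (2*√3)/6)² = (-176 + √3/3)²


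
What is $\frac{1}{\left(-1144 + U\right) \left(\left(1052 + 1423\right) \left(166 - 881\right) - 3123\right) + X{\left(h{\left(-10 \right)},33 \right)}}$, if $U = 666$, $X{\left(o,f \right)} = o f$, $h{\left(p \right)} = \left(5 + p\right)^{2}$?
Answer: $\frac{1}{847374369} \approx 1.1801 \cdot 10^{-9}$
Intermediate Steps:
$X{\left(o,f \right)} = f o$
$\frac{1}{\left(-1144 + U\right) \left(\left(1052 + 1423\right) \left(166 - 881\right) - 3123\right) + X{\left(h{\left(-10 \right)},33 \right)}} = \frac{1}{\left(-1144 + 666\right) \left(\left(1052 + 1423\right) \left(166 - 881\right) - 3123\right) + 33 \left(5 - 10\right)^{2}} = \frac{1}{- 478 \left(2475 \left(-715\right) - 3123\right) + 33 \left(-5\right)^{2}} = \frac{1}{- 478 \left(-1769625 - 3123\right) + 33 \cdot 25} = \frac{1}{\left(-478\right) \left(-1772748\right) + 825} = \frac{1}{847373544 + 825} = \frac{1}{847374369}$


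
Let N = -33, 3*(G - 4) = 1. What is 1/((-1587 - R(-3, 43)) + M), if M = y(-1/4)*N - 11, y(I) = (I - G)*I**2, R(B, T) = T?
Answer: -64/104419 ≈ -0.00061292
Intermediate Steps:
G = 13/3 (G = 4 + (1/3)*1 = 4 + 1/3 = 13/3 ≈ 4.3333)
y(I) = I**2*(-13/3 + I) (y(I) = (I - 1*13/3)*I**2 = (I - 13/3)*I**2 = (-13/3 + I)*I**2 = I**2*(-13/3 + I))
M = -99/64 (M = ((-1/4)**2*(-13/3 - 1/4))*(-33) - 11 = ((1/16)*(-55/12))*(-33) - 11 = -55/192*(-33) - 11 = 605/64 - 11 = -99/64 ≈ -1.5469)
1/((-1587 - R(-3, 43)) + M) = 1/((-1587 - 1*43) - 99/64) = 1/((-1587 - 43) - 99/64) = 1/(-1630 - 99/64) = 1/(-104419/64) = -64/104419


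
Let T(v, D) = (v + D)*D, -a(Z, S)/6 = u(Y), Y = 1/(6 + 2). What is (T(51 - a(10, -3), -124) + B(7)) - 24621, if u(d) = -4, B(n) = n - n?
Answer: -12593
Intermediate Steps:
Y = ⅛ (Y = 1/8 = ⅛ ≈ 0.12500)
B(n) = 0
a(Z, S) = 24 (a(Z, S) = -6*(-4) = 24)
T(v, D) = D*(D + v) (T(v, D) = (D + v)*D = D*(D + v))
(T(51 - a(10, -3), -124) + B(7)) - 24621 = (-124*(-124 + (51 - 1*24)) + 0) - 24621 = (-124*(-124 + (51 - 24)) + 0) - 24621 = (-124*(-124 + 27) + 0) - 24621 = (-124*(-97) + 0) - 24621 = (12028 + 0) - 24621 = 12028 - 24621 = -12593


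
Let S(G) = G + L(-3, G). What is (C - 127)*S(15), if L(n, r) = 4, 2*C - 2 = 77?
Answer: -3325/2 ≈ -1662.5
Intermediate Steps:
C = 79/2 (C = 1 + (½)*77 = 1 + 77/2 = 79/2 ≈ 39.500)
S(G) = 4 + G (S(G) = G + 4 = 4 + G)
(C - 127)*S(15) = (79/2 - 127)*(4 + 15) = -175/2*19 = -3325/2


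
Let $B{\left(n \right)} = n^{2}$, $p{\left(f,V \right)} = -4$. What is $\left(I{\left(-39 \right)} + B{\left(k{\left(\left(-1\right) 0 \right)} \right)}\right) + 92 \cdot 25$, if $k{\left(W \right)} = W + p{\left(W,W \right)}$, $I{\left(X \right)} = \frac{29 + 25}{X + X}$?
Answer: $\frac{30099}{13} \approx 2315.3$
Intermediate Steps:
$I{\left(X \right)} = \frac{27}{X}$ ($I{\left(X \right)} = \frac{54}{2 X} = 54 \frac{1}{2 X} = \frac{27}{X}$)
$k{\left(W \right)} = -4 + W$ ($k{\left(W \right)} = W - 4 = -4 + W$)
$\left(I{\left(-39 \right)} + B{\left(k{\left(\left(-1\right) 0 \right)} \right)}\right) + 92 \cdot 25 = \left(\frac{27}{-39} + \left(-4 - 0\right)^{2}\right) + 92 \cdot 25 = \left(27 \left(- \frac{1}{39}\right) + \left(-4 + 0\right)^{2}\right) + 2300 = \left(- \frac{9}{13} + \left(-4\right)^{2}\right) + 2300 = \left(- \frac{9}{13} + 16\right) + 2300 = \frac{199}{13} + 2300 = \frac{30099}{13}$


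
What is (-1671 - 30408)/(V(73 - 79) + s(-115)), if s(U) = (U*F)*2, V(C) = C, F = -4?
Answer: -32079/914 ≈ -35.097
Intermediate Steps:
s(U) = -8*U (s(U) = (U*(-4))*2 = -4*U*2 = -8*U)
(-1671 - 30408)/(V(73 - 79) + s(-115)) = (-1671 - 30408)/((73 - 79) - 8*(-115)) = -32079/(-6 + 920) = -32079/914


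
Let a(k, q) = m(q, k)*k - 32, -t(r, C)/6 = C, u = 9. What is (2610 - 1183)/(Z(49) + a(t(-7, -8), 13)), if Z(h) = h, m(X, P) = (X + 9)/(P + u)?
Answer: 27113/675 ≈ 40.167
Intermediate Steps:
m(X, P) = (9 + X)/(9 + P) (m(X, P) = (X + 9)/(P + 9) = (9 + X)/(9 + P))
t(r, C) = -6*C
a(k, q) = -32 + k*(9 + q)/(9 + k) (a(k, q) = ((9 + q)/(9 + k))*k - 32 = k*(9 + q)/(9 + k) - 32 = -32 + k*(9 + q)/(9 + k))
(2610 - 1183)/(Z(49) + a(t(-7, -8), 13)) = (2610 - 1183)/(49 + (-288 - (-138)*(-8) - 6*(-8)*13)/(9 - 6*(-8))) = 1427/(49 + (-288 - 23*48 + 48*13)/(9 + 48)) = 1427/(49 + (-288 - 1104 + 624)/57) = 1427/(49 + (1/57)*(-768)) = 1427/(49 - 256/19) = 1427/(675/19) = 1427*(19/675) = 27113/675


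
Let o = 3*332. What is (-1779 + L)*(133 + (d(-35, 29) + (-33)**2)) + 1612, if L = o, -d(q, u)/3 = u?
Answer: -887093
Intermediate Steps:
d(q, u) = -3*u
o = 996
L = 996
(-1779 + L)*(133 + (d(-35, 29) + (-33)**2)) + 1612 = (-1779 + 996)*(133 + (-3*29 + (-33)**2)) + 1612 = -783*(133 + (-87 + 1089)) + 1612 = -783*(133 + 1002) + 1612 = -783*1135 + 1612 = -888705 + 1612 = -887093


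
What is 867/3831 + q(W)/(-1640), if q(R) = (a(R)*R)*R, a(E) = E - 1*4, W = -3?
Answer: 554411/2094280 ≈ 0.26473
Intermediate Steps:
a(E) = -4 + E (a(E) = E - 4 = -4 + E)
q(R) = R²*(-4 + R) (q(R) = ((-4 + R)*R)*R = (R*(-4 + R))*R = R²*(-4 + R))
867/3831 + q(W)/(-1640) = 867/3831 + ((-3)²*(-4 - 3))/(-1640) = 867*(1/3831) + (9*(-7))*(-1/1640) = 289/1277 - 63*(-1/1640) = 289/1277 + 63/1640 = 554411/2094280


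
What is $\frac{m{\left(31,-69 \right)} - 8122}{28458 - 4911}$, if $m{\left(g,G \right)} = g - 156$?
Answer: $- \frac{2749}{7849} \approx -0.35024$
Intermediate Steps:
$m{\left(g,G \right)} = -156 + g$
$\frac{m{\left(31,-69 \right)} - 8122}{28458 - 4911} = \frac{\left(-156 + 31\right) - 8122}{28458 - 4911} = \frac{-125 - 8122}{23547} = \left(-8247\right) \frac{1}{23547} = - \frac{2749}{7849}$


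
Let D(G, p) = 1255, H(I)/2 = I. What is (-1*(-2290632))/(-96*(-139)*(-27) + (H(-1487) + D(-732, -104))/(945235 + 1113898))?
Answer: -1572238647352/247293637341 ≈ -6.3578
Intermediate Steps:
H(I) = 2*I
(-1*(-2290632))/(-96*(-139)*(-27) + (H(-1487) + D(-732, -104))/(945235 + 1113898)) = (-1*(-2290632))/(-96*(-139)*(-27) + (2*(-1487) + 1255)/(945235 + 1113898)) = 2290632/(13344*(-27) + (-2974 + 1255)/2059133) = 2290632/(-360288 - 1719*1/2059133) = 2290632/(-360288 - 1719/2059133) = 2290632/(-741880912023/2059133) = 2290632*(-2059133/741880912023) = -1572238647352/247293637341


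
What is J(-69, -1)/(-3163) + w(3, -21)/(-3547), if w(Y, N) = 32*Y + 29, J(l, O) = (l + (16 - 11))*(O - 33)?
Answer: -8113647/11219161 ≈ -0.72320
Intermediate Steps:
J(l, O) = (-33 + O)*(5 + l) (J(l, O) = (l + 5)*(-33 + O) = (5 + l)*(-33 + O) = (-33 + O)*(5 + l))
w(Y, N) = 29 + 32*Y
J(-69, -1)/(-3163) + w(3, -21)/(-3547) = (-165 - 33*(-69) + 5*(-1) - 1*(-69))/(-3163) + (29 + 32*3)/(-3547) = (-165 + 2277 - 5 + 69)*(-1/3163) + (29 + 96)*(-1/3547) = 2176*(-1/3163) + 125*(-1/3547) = -2176/3163 - 125/3547 = -8113647/11219161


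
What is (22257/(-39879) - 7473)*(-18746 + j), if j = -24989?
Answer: 1448299219960/4431 ≈ 3.2686e+8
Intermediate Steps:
(22257/(-39879) - 7473)*(-18746 + j) = (22257/(-39879) - 7473)*(-18746 - 24989) = (22257*(-1/39879) - 7473)*(-43735) = (-2473/4431 - 7473)*(-43735) = -33115336/4431*(-43735) = 1448299219960/4431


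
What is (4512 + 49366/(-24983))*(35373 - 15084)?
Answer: 2286041365770/24983 ≈ 9.1504e+7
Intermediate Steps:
(4512 + 49366/(-24983))*(35373 - 15084) = (4512 + 49366*(-1/24983))*20289 = (4512 - 49366/24983)*20289 = (112673930/24983)*20289 = 2286041365770/24983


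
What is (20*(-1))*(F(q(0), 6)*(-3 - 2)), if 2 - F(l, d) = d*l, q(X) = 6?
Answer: -3400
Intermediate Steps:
F(l, d) = 2 - d*l
(20*(-1))*(F(q(0), 6)*(-3 - 2)) = (20*(-1))*((2 - 1*6*6)*(-3 - 2)) = -20*(2 - 36)*(-5) = -(-680)*(-5) = -20*170 = -3400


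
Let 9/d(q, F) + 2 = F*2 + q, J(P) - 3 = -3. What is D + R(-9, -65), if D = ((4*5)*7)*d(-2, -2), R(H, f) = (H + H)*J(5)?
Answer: -315/2 ≈ -157.50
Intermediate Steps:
J(P) = 0 (J(P) = 3 - 3 = 0)
R(H, f) = 0 (R(H, f) = (H + H)*0 = (2*H)*0 = 0)
d(q, F) = 9/(-2 + q + 2*F) (d(q, F) = 9/(-2 + (F*2 + q)) = 9/(-2 + (2*F + q)) = 9/(-2 + (q + 2*F)) = 9/(-2 + q + 2*F))
D = -315/2 (D = ((4*5)*7)*(9/(-2 - 2 + 2*(-2))) = (20*7)*(9/(-2 - 2 - 4)) = 140*(9/(-8)) = 140*(9*(-⅛)) = 140*(-9/8) = -315/2 ≈ -157.50)
D + R(-9, -65) = -315/2 + 0 = -315/2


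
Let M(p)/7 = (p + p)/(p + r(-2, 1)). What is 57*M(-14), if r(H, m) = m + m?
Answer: 931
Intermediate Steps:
r(H, m) = 2*m
M(p) = 14*p/(2 + p) (M(p) = 7*((p + p)/(p + 2*1)) = 7*((2*p)/(p + 2)) = 7*((2*p)/(2 + p)) = 7*(2*p/(2 + p)) = 14*p/(2 + p))
57*M(-14) = 57*(14*(-14)/(2 - 14)) = 57*(14*(-14)/(-12)) = 57*(14*(-14)*(-1/12)) = 57*(49/3) = 931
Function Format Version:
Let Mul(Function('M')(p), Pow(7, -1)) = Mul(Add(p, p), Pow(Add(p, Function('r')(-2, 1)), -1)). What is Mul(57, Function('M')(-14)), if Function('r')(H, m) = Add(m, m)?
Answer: 931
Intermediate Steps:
Function('r')(H, m) = Mul(2, m)
Function('M')(p) = Mul(14, p, Pow(Add(2, p), -1)) (Function('M')(p) = Mul(7, Mul(Add(p, p), Pow(Add(p, Mul(2, 1)), -1))) = Mul(7, Mul(Mul(2, p), Pow(Add(p, 2), -1))) = Mul(7, Mul(Mul(2, p), Pow(Add(2, p), -1))) = Mul(7, Mul(2, p, Pow(Add(2, p), -1))) = Mul(14, p, Pow(Add(2, p), -1)))
Mul(57, Function('M')(-14)) = Mul(57, Mul(14, -14, Pow(Add(2, -14), -1))) = Mul(57, Mul(14, -14, Pow(-12, -1))) = Mul(57, Mul(14, -14, Rational(-1, 12))) = Mul(57, Rational(49, 3)) = 931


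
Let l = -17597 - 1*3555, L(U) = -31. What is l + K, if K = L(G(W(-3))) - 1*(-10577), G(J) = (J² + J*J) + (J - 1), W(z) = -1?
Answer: -10606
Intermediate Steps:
G(J) = -1 + J + 2*J² (G(J) = (J² + J²) + (-1 + J) = 2*J² + (-1 + J) = -1 + J + 2*J²)
l = -21152 (l = -17597 - 3555 = -21152)
K = 10546 (K = -31 - 1*(-10577) = -31 + 10577 = 10546)
l + K = -21152 + 10546 = -10606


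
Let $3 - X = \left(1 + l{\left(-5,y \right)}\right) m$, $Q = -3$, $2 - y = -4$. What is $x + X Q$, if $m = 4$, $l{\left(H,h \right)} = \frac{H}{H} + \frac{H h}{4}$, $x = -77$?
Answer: $-152$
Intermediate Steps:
$y = 6$ ($y = 2 - -4 = 2 + 4 = 6$)
$l{\left(H,h \right)} = 1 + \frac{H h}{4}$ ($l{\left(H,h \right)} = 1 + H h \frac{1}{4} = 1 + \frac{H h}{4}$)
$X = 25$ ($X = 3 - \left(1 + \left(1 + \frac{1}{4} \left(-5\right) 6\right)\right) 4 = 3 - \left(1 + \left(1 - \frac{15}{2}\right)\right) 4 = 3 - \left(1 - \frac{13}{2}\right) 4 = 3 - \left(- \frac{11}{2}\right) 4 = 3 - -22 = 3 + 22 = 25$)
$x + X Q = -77 + 25 \left(-3\right) = -77 - 75 = -152$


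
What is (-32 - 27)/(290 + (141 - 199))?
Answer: -59/232 ≈ -0.25431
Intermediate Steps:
(-32 - 27)/(290 + (141 - 199)) = -59/(290 - 58) = -59/232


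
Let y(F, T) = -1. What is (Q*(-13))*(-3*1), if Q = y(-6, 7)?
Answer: -39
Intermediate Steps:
Q = -1
(Q*(-13))*(-3*1) = (-1*(-13))*(-3*1) = 13*(-3) = -39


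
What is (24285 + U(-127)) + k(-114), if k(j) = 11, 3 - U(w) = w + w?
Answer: 24553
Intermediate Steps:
U(w) = 3 - 2*w (U(w) = 3 - (w + w) = 3 - 2*w)
(24285 + U(-127)) + k(-114) = (24285 + (3 - 2*(-127))) + 11 = (24285 + (3 + 254)) + 11 = (24285 + 257) + 11 = 24542 + 11 = 24553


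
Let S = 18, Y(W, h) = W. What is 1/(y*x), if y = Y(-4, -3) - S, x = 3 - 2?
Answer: -1/22 ≈ -0.045455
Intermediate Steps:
x = 1
y = -22 (y = -4 - 1*18 = -4 - 18 = -22)
1/(y*x) = 1/(-22*1) = 1/(-22) = -1/22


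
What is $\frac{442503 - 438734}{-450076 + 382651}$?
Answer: $- \frac{3769}{67425} \approx -0.055899$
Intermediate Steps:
$\frac{442503 - 438734}{-450076 + 382651} = \frac{3769}{-67425} = 3769 \left(- \frac{1}{67425}\right) = - \frac{3769}{67425}$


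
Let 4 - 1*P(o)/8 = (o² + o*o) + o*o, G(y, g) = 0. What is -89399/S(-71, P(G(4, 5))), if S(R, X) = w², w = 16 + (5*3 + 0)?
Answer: -89399/961 ≈ -93.027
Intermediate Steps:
P(o) = 32 - 24*o² (P(o) = 32 - 8*((o² + o*o) + o*o) = 32 - 8*((o² + o²) + o²) = 32 - 8*(2*o² + o²) = 32 - 24*o²)
w = 31 (w = 16 + (15 + 0) = 16 + 15 = 31)
S(R, X) = 961 (S(R, X) = 31² = 961)
-89399/S(-71, P(G(4, 5))) = -89399/961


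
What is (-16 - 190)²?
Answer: 42436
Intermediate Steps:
(-16 - 190)² = (-206)² = 42436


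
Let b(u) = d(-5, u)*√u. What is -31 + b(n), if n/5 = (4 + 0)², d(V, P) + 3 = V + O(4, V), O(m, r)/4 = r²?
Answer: -31 + 368*√5 ≈ 791.87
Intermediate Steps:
O(m, r) = 4*r²
d(V, P) = -3 + V + 4*V² (d(V, P) = -3 + (V + 4*V²) = -3 + V + 4*V²)
n = 80 (n = 5*(4 + 0)² = 5*4² = 5*16 = 80)
b(u) = 92*√u (b(u) = (-3 - 5 + 4*(-5)²)*√u = (-3 - 5 + 4*25)*√u = (-3 - 5 + 100)*√u = 92*√u)
-31 + b(n) = -31 + 92*√80 = -31 + 92*(4*√5) = -31 + 368*√5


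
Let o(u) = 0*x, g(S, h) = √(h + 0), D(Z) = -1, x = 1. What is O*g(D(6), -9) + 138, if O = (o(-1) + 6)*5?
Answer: 138 + 90*I ≈ 138.0 + 90.0*I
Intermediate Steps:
g(S, h) = √h
o(u) = 0 (o(u) = 0*1 = 0)
O = 30 (O = (0 + 6)*5 = 6*5 = 30)
O*g(D(6), -9) + 138 = 30*√(-9) + 138 = 30*(3*I) + 138 = 90*I + 138 = 138 + 90*I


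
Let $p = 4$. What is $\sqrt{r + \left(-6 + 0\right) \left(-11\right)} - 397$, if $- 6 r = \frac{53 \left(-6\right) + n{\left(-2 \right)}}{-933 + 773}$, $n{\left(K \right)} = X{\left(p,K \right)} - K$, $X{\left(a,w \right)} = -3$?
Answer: $-397 + \frac{11 \sqrt{7815}}{120} \approx -388.9$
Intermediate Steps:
$n{\left(K \right)} = -3 - K$
$r = - \frac{319}{960}$ ($r = - \frac{\left(53 \left(-6\right) - 1\right) \frac{1}{-933 + 773}}{6} = - \frac{\left(-318 + \left(-3 + 2\right)\right) \frac{1}{-160}}{6} = - \frac{\left(-318 - 1\right) \left(- \frac{1}{160}\right)}{6} = - \frac{\left(-319\right) \left(- \frac{1}{160}\right)}{6} = \left(- \frac{1}{6}\right) \frac{319}{160} = - \frac{319}{960} \approx -0.33229$)
$\sqrt{r + \left(-6 + 0\right) \left(-11\right)} - 397 = \sqrt{- \frac{319}{960} + \left(-6 + 0\right) \left(-11\right)} - 397 = \sqrt{- \frac{319}{960} - -66} - 397 = \sqrt{- \frac{319}{960} + 66} - 397 = \sqrt{\frac{63041}{960}} - 397 = \frac{11 \sqrt{7815}}{120} - 397 = -397 + \frac{11 \sqrt{7815}}{120}$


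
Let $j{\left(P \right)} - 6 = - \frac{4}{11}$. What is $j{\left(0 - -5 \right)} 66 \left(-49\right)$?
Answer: $-18228$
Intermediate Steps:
$j{\left(P \right)} = \frac{62}{11}$ ($j{\left(P \right)} = 6 - \frac{4}{11} = \frac{62}{11}$)
$j{\left(0 - -5 \right)} 66 \left(-49\right) = \frac{62}{11} \cdot 66 \left(-49\right) = 372 \left(-49\right) = -18228$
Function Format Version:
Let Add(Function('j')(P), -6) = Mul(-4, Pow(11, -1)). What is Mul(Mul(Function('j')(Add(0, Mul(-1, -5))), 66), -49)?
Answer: -18228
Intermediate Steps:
Function('j')(P) = Rational(62, 11) (Function('j')(P) = Add(6, Mul(-4, Pow(11, -1))) = Add(6, Mul(-4, Rational(1, 11))) = Add(6, Rational(-4, 11)) = Rational(62, 11))
Mul(Mul(Function('j')(Add(0, Mul(-1, -5))), 66), -49) = Mul(Mul(Rational(62, 11), 66), -49) = Mul(372, -49) = -18228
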